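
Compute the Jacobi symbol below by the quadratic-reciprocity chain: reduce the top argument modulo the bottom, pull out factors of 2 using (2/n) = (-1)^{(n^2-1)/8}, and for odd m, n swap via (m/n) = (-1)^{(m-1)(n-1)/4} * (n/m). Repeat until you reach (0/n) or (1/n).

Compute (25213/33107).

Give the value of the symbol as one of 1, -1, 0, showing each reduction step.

-1

flip (25213/33107) -> (33107/25213): both odd, 25213 mod 4 = 1, 33107 mod 4 = 3, so the flip contributes +1; sign now +1
(33107/25213): 33107 mod 25213 = 7894, so (33107/25213) = (7894/25213)
factor out 2^1: 7894 = 2^1·3947; with 25213 mod 8 = 5, (2/25213) = -1; sign now -1; continue with (3947/25213)
flip (3947/25213) -> (25213/3947): both odd, 3947 mod 4 = 3, 25213 mod 4 = 1, so the flip contributes +1; sign now -1
(25213/3947): 25213 mod 3947 = 1531, so (25213/3947) = (1531/3947)
flip (1531/3947) -> (3947/1531): both odd, 1531 mod 4 = 3, 3947 mod 4 = 3, so the flip contributes -1; sign now +1
(3947/1531): 3947 mod 1531 = 885, so (3947/1531) = (885/1531)
flip (885/1531) -> (1531/885): both odd, 885 mod 4 = 1, 1531 mod 4 = 3, so the flip contributes +1; sign now +1
(1531/885): 1531 mod 885 = 646, so (1531/885) = (646/885)
factor out 2^1: 646 = 2^1·323; with 885 mod 8 = 5, (2/885) = -1; sign now -1; continue with (323/885)
flip (323/885) -> (885/323): both odd, 323 mod 4 = 3, 885 mod 4 = 1, so the flip contributes +1; sign now -1
(885/323): 885 mod 323 = 239, so (885/323) = (239/323)
flip (239/323) -> (323/239): both odd, 239 mod 4 = 3, 323 mod 4 = 3, so the flip contributes -1; sign now +1
(323/239): 323 mod 239 = 84, so (323/239) = (84/239)
factor out 2^2: 84 = 2^2·21; with 239 mod 8 = 7, (2/239) = +1; sign now +1; continue with (21/239)
flip (21/239) -> (239/21): both odd, 21 mod 4 = 1, 239 mod 4 = 3, so the flip contributes +1; sign now +1
(239/21): 239 mod 21 = 8, so (239/21) = (8/21)
factor out 2^3: 8 = 2^3·1; with 21 mod 8 = 5, (2/21) = -1; sign now -1; continue with (1/21)
reached (1/21) = 1, so the symbol is -1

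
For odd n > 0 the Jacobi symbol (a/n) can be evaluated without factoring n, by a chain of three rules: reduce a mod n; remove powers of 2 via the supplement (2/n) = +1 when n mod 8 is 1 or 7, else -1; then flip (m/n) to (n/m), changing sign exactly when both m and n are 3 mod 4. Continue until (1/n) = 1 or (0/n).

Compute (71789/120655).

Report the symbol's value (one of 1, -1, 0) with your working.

flip (71789/120655) -> (120655/71789): both odd, 71789 mod 4 = 1, 120655 mod 4 = 3, so the flip contributes +1; sign now +1
(120655/71789): 120655 mod 71789 = 48866, so (120655/71789) = (48866/71789)
factor out 2^1: 48866 = 2^1·24433; with 71789 mod 8 = 5, (2/71789) = -1; sign now -1; continue with (24433/71789)
flip (24433/71789) -> (71789/24433): both odd, 24433 mod 4 = 1, 71789 mod 4 = 1, so the flip contributes +1; sign now -1
(71789/24433): 71789 mod 24433 = 22923, so (71789/24433) = (22923/24433)
flip (22923/24433) -> (24433/22923): both odd, 22923 mod 4 = 3, 24433 mod 4 = 1, so the flip contributes +1; sign now -1
(24433/22923): 24433 mod 22923 = 1510, so (24433/22923) = (1510/22923)
factor out 2^1: 1510 = 2^1·755; with 22923 mod 8 = 3, (2/22923) = -1; sign now +1; continue with (755/22923)
flip (755/22923) -> (22923/755): both odd, 755 mod 4 = 3, 22923 mod 4 = 3, so the flip contributes -1; sign now -1
(22923/755): 22923 mod 755 = 273, so (22923/755) = (273/755)
flip (273/755) -> (755/273): both odd, 273 mod 4 = 1, 755 mod 4 = 3, so the flip contributes +1; sign now -1
(755/273): 755 mod 273 = 209, so (755/273) = (209/273)
flip (209/273) -> (273/209): both odd, 209 mod 4 = 1, 273 mod 4 = 1, so the flip contributes +1; sign now -1
(273/209): 273 mod 209 = 64, so (273/209) = (64/209)
factor out 2^6: 64 = 2^6·1; with 209 mod 8 = 1, (2/209) = +1; sign now -1; continue with (1/209)
reached (1/209) = 1, so the symbol is -1

-1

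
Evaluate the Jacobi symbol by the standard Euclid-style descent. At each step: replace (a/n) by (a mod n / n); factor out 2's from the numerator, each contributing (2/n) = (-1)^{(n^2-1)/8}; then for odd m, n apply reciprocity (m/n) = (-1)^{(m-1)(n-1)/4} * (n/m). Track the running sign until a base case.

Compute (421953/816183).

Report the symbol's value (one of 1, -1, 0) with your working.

0

flip (421953/816183) -> (816183/421953): both odd, 421953 mod 4 = 1, 816183 mod 4 = 3, so the flip contributes +1; sign now +1
(816183/421953): 816183 mod 421953 = 394230, so (816183/421953) = (394230/421953)
factor out 2^1: 394230 = 2^1·197115; with 421953 mod 8 = 1, (2/421953) = +1; sign now +1; continue with (197115/421953)
flip (197115/421953) -> (421953/197115): both odd, 197115 mod 4 = 3, 421953 mod 4 = 1, so the flip contributes +1; sign now +1
(421953/197115): 421953 mod 197115 = 27723, so (421953/197115) = (27723/197115)
flip (27723/197115) -> (197115/27723): both odd, 27723 mod 4 = 3, 197115 mod 4 = 3, so the flip contributes -1; sign now -1
(197115/27723): 197115 mod 27723 = 3054, so (197115/27723) = (3054/27723)
factor out 2^1: 3054 = 2^1·1527; with 27723 mod 8 = 3, (2/27723) = -1; sign now +1; continue with (1527/27723)
flip (1527/27723) -> (27723/1527): both odd, 1527 mod 4 = 3, 27723 mod 4 = 3, so the flip contributes -1; sign now -1
(27723/1527): 27723 mod 1527 = 237, so (27723/1527) = (237/1527)
flip (237/1527) -> (1527/237): both odd, 237 mod 4 = 1, 1527 mod 4 = 3, so the flip contributes +1; sign now -1
(1527/237): 1527 mod 237 = 105, so (1527/237) = (105/237)
flip (105/237) -> (237/105): both odd, 105 mod 4 = 1, 237 mod 4 = 1, so the flip contributes +1; sign now -1
(237/105): 237 mod 105 = 27, so (237/105) = (27/105)
flip (27/105) -> (105/27): both odd, 27 mod 4 = 3, 105 mod 4 = 1, so the flip contributes +1; sign now -1
(105/27): 105 mod 27 = 24, so (105/27) = (24/27)
factor out 2^3: 24 = 2^3·3; with 27 mod 8 = 3, (2/27) = -1; sign now +1; continue with (3/27)
flip (3/27) -> (27/3): both odd, 3 mod 4 = 3, 27 mod 4 = 3, so the flip contributes -1; sign now -1
(27/3): 27 mod 3 = 0, so (27/3) = (0/3)
reached (0/3); gcd(a, n) > 1, so (0/3) = 0 and the symbol is 0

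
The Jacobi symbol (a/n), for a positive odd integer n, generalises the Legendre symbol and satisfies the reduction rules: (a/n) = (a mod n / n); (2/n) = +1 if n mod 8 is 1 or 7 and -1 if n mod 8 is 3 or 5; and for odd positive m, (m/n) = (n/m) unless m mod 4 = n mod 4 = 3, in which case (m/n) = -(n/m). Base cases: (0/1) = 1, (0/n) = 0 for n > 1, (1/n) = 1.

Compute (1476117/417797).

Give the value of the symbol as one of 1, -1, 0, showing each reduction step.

(1476117/417797) = (222726/417797)   [reduce mod 417797]
222726 = 2^1·111363; (2/417797) = -1 since 417797 mod 8 = 5, so (222726/417797) = (-1)^1·(111363/417797); sign now -1
reciprocity: (111363/417797) = +1·(417797/111363) since 111363 mod 4 = 3, 417797 mod 4 = 1; sign now -1
(417797/111363) = (83708/111363)   [reduce mod 111363]
83708 = 2^2·20927; (2/111363) = -1 since 111363 mod 8 = 3, so (83708/111363) = (-1)^2·(20927/111363); sign now -1
reciprocity: (20927/111363) = -1·(111363/20927) since 20927 mod 4 = 3, 111363 mod 4 = 3; sign now +1
(111363/20927) = (6728/20927)   [reduce mod 20927]
6728 = 2^3·841; (2/20927) = +1 since 20927 mod 8 = 7, so (6728/20927) = (+1)^3·(841/20927); sign now +1
reciprocity: (841/20927) = +1·(20927/841) since 841 mod 4 = 1, 20927 mod 4 = 3; sign now +1
(20927/841) = (743/841)   [reduce mod 841]
reciprocity: (743/841) = +1·(841/743) since 743 mod 4 = 3, 841 mod 4 = 1; sign now +1
(841/743) = (98/743)   [reduce mod 743]
98 = 2^1·49; (2/743) = +1 since 743 mod 8 = 7, so (98/743) = (+1)^1·(49/743); sign now +1
reciprocity: (49/743) = +1·(743/49) since 49 mod 4 = 1, 743 mod 4 = 3; sign now +1
(743/49) = (8/49)   [reduce mod 49]
8 = 2^3·1; (2/49) = +1 since 49 mod 8 = 1, so (8/49) = (+1)^3·(1/49); sign now +1
(1/49) = 1; final value = sign = +1

1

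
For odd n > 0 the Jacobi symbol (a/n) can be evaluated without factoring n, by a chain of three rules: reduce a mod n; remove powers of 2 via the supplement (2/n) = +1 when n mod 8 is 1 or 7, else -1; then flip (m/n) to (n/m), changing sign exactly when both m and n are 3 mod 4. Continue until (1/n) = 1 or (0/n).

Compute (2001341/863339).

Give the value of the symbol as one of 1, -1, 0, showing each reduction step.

(2001341/863339): 2001341 mod 863339 = 274663, so (2001341/863339) = (274663/863339)
flip (274663/863339) -> (863339/274663): both odd, 274663 mod 4 = 3, 863339 mod 4 = 3, so the flip contributes -1; sign now -1
(863339/274663): 863339 mod 274663 = 39350, so (863339/274663) = (39350/274663)
factor out 2^1: 39350 = 2^1·19675; with 274663 mod 8 = 7, (2/274663) = +1; sign now -1; continue with (19675/274663)
flip (19675/274663) -> (274663/19675): both odd, 19675 mod 4 = 3, 274663 mod 4 = 3, so the flip contributes -1; sign now +1
(274663/19675): 274663 mod 19675 = 18888, so (274663/19675) = (18888/19675)
factor out 2^3: 18888 = 2^3·2361; with 19675 mod 8 = 3, (2/19675) = -1; sign now -1; continue with (2361/19675)
flip (2361/19675) -> (19675/2361): both odd, 2361 mod 4 = 1, 19675 mod 4 = 3, so the flip contributes +1; sign now -1
(19675/2361): 19675 mod 2361 = 787, so (19675/2361) = (787/2361)
flip (787/2361) -> (2361/787): both odd, 787 mod 4 = 3, 2361 mod 4 = 1, so the flip contributes +1; sign now -1
(2361/787): 2361 mod 787 = 0, so (2361/787) = (0/787)
reached (0/787); gcd(a, n) > 1, so (0/787) = 0 and the symbol is 0

0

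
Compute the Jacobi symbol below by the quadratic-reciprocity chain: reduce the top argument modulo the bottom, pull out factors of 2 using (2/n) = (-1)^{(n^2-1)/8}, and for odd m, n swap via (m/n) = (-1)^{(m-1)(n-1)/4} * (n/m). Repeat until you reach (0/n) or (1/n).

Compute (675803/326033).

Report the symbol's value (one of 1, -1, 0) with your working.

(675803/326033): 675803 mod 326033 = 23737, so (675803/326033) = (23737/326033)
flip (23737/326033) -> (326033/23737): both odd, 23737 mod 4 = 1, 326033 mod 4 = 1, so the flip contributes +1; sign now +1
(326033/23737): 326033 mod 23737 = 17452, so (326033/23737) = (17452/23737)
factor out 2^2: 17452 = 2^2·4363; with 23737 mod 8 = 1, (2/23737) = +1; sign now +1; continue with (4363/23737)
flip (4363/23737) -> (23737/4363): both odd, 4363 mod 4 = 3, 23737 mod 4 = 1, so the flip contributes +1; sign now +1
(23737/4363): 23737 mod 4363 = 1922, so (23737/4363) = (1922/4363)
factor out 2^1: 1922 = 2^1·961; with 4363 mod 8 = 3, (2/4363) = -1; sign now -1; continue with (961/4363)
flip (961/4363) -> (4363/961): both odd, 961 mod 4 = 1, 4363 mod 4 = 3, so the flip contributes +1; sign now -1
(4363/961): 4363 mod 961 = 519, so (4363/961) = (519/961)
flip (519/961) -> (961/519): both odd, 519 mod 4 = 3, 961 mod 4 = 1, so the flip contributes +1; sign now -1
(961/519): 961 mod 519 = 442, so (961/519) = (442/519)
factor out 2^1: 442 = 2^1·221; with 519 mod 8 = 7, (2/519) = +1; sign now -1; continue with (221/519)
flip (221/519) -> (519/221): both odd, 221 mod 4 = 1, 519 mod 4 = 3, so the flip contributes +1; sign now -1
(519/221): 519 mod 221 = 77, so (519/221) = (77/221)
flip (77/221) -> (221/77): both odd, 77 mod 4 = 1, 221 mod 4 = 1, so the flip contributes +1; sign now -1
(221/77): 221 mod 77 = 67, so (221/77) = (67/77)
flip (67/77) -> (77/67): both odd, 67 mod 4 = 3, 77 mod 4 = 1, so the flip contributes +1; sign now -1
(77/67): 77 mod 67 = 10, so (77/67) = (10/67)
factor out 2^1: 10 = 2^1·5; with 67 mod 8 = 3, (2/67) = -1; sign now +1; continue with (5/67)
flip (5/67) -> (67/5): both odd, 5 mod 4 = 1, 67 mod 4 = 3, so the flip contributes +1; sign now +1
(67/5): 67 mod 5 = 2, so (67/5) = (2/5)
factor out 2^1: 2 = 2^1·1; with 5 mod 8 = 5, (2/5) = -1; sign now -1; continue with (1/5)
reached (1/5) = 1, so the symbol is -1

-1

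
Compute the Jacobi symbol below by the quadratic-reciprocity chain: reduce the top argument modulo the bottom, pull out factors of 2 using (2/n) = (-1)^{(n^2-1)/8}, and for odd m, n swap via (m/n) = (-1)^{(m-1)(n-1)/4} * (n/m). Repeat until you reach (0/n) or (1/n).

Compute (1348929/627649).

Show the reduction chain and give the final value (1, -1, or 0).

1

(1348929/627649) = (93631/627649)   [reduce mod 627649]
reciprocity: (93631/627649) = +1·(627649/93631) since 93631 mod 4 = 3, 627649 mod 4 = 1; sign now +1
(627649/93631) = (65863/93631)   [reduce mod 93631]
reciprocity: (65863/93631) = -1·(93631/65863) since 65863 mod 4 = 3, 93631 mod 4 = 3; sign now -1
(93631/65863) = (27768/65863)   [reduce mod 65863]
27768 = 2^3·3471; (2/65863) = +1 since 65863 mod 8 = 7, so (27768/65863) = (+1)^3·(3471/65863); sign now -1
reciprocity: (3471/65863) = -1·(65863/3471) since 3471 mod 4 = 3, 65863 mod 4 = 3; sign now +1
(65863/3471) = (3385/3471)   [reduce mod 3471]
reciprocity: (3385/3471) = +1·(3471/3385) since 3385 mod 4 = 1, 3471 mod 4 = 3; sign now +1
(3471/3385) = (86/3385)   [reduce mod 3385]
86 = 2^1·43; (2/3385) = +1 since 3385 mod 8 = 1, so (86/3385) = (+1)^1·(43/3385); sign now +1
reciprocity: (43/3385) = +1·(3385/43) since 43 mod 4 = 3, 3385 mod 4 = 1; sign now +1
(3385/43) = (31/43)   [reduce mod 43]
reciprocity: (31/43) = -1·(43/31) since 31 mod 4 = 3, 43 mod 4 = 3; sign now -1
(43/31) = (12/31)   [reduce mod 31]
12 = 2^2·3; (2/31) = +1 since 31 mod 8 = 7, so (12/31) = (+1)^2·(3/31); sign now -1
reciprocity: (3/31) = -1·(31/3) since 3 mod 4 = 3, 31 mod 4 = 3; sign now +1
(31/3) = (1/3)   [reduce mod 3]
(1/3) = 1; final value = sign = +1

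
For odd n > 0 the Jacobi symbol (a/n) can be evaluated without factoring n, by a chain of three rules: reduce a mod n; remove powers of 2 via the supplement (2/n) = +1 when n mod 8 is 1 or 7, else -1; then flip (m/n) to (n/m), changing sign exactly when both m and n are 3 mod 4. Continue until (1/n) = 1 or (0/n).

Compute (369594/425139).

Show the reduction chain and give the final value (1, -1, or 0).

factor out 2^1: 369594 = 2^1·184797; with 425139 mod 8 = 3, (2/425139) = -1; sign now -1; continue with (184797/425139)
flip (184797/425139) -> (425139/184797): both odd, 184797 mod 4 = 1, 425139 mod 4 = 3, so the flip contributes +1; sign now -1
(425139/184797): 425139 mod 184797 = 55545, so (425139/184797) = (55545/184797)
flip (55545/184797) -> (184797/55545): both odd, 55545 mod 4 = 1, 184797 mod 4 = 1, so the flip contributes +1; sign now -1
(184797/55545): 184797 mod 55545 = 18162, so (184797/55545) = (18162/55545)
factor out 2^1: 18162 = 2^1·9081; with 55545 mod 8 = 1, (2/55545) = +1; sign now -1; continue with (9081/55545)
flip (9081/55545) -> (55545/9081): both odd, 9081 mod 4 = 1, 55545 mod 4 = 1, so the flip contributes +1; sign now -1
(55545/9081): 55545 mod 9081 = 1059, so (55545/9081) = (1059/9081)
flip (1059/9081) -> (9081/1059): both odd, 1059 mod 4 = 3, 9081 mod 4 = 1, so the flip contributes +1; sign now -1
(9081/1059): 9081 mod 1059 = 609, so (9081/1059) = (609/1059)
flip (609/1059) -> (1059/609): both odd, 609 mod 4 = 1, 1059 mod 4 = 3, so the flip contributes +1; sign now -1
(1059/609): 1059 mod 609 = 450, so (1059/609) = (450/609)
factor out 2^1: 450 = 2^1·225; with 609 mod 8 = 1, (2/609) = +1; sign now -1; continue with (225/609)
flip (225/609) -> (609/225): both odd, 225 mod 4 = 1, 609 mod 4 = 1, so the flip contributes +1; sign now -1
(609/225): 609 mod 225 = 159, so (609/225) = (159/225)
flip (159/225) -> (225/159): both odd, 159 mod 4 = 3, 225 mod 4 = 1, so the flip contributes +1; sign now -1
(225/159): 225 mod 159 = 66, so (225/159) = (66/159)
factor out 2^1: 66 = 2^1·33; with 159 mod 8 = 7, (2/159) = +1; sign now -1; continue with (33/159)
flip (33/159) -> (159/33): both odd, 33 mod 4 = 1, 159 mod 4 = 3, so the flip contributes +1; sign now -1
(159/33): 159 mod 33 = 27, so (159/33) = (27/33)
flip (27/33) -> (33/27): both odd, 27 mod 4 = 3, 33 mod 4 = 1, so the flip contributes +1; sign now -1
(33/27): 33 mod 27 = 6, so (33/27) = (6/27)
factor out 2^1: 6 = 2^1·3; with 27 mod 8 = 3, (2/27) = -1; sign now +1; continue with (3/27)
flip (3/27) -> (27/3): both odd, 3 mod 4 = 3, 27 mod 4 = 3, so the flip contributes -1; sign now -1
(27/3): 27 mod 3 = 0, so (27/3) = (0/3)
reached (0/3); gcd(a, n) > 1, so (0/3) = 0 and the symbol is 0

0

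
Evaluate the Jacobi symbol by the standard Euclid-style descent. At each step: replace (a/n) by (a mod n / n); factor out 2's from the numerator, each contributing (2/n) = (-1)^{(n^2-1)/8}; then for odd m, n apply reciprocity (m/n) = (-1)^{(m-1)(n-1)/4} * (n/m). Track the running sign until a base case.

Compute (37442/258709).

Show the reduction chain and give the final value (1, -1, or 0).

factor out 2^1: 37442 = 2^1·18721; with 258709 mod 8 = 5, (2/258709) = -1; sign now -1; continue with (18721/258709)
flip (18721/258709) -> (258709/18721): both odd, 18721 mod 4 = 1, 258709 mod 4 = 1, so the flip contributes +1; sign now -1
(258709/18721): 258709 mod 18721 = 15336, so (258709/18721) = (15336/18721)
factor out 2^3: 15336 = 2^3·1917; with 18721 mod 8 = 1, (2/18721) = +1; sign now -1; continue with (1917/18721)
flip (1917/18721) -> (18721/1917): both odd, 1917 mod 4 = 1, 18721 mod 4 = 1, so the flip contributes +1; sign now -1
(18721/1917): 18721 mod 1917 = 1468, so (18721/1917) = (1468/1917)
factor out 2^2: 1468 = 2^2·367; with 1917 mod 8 = 5, (2/1917) = -1; sign now -1; continue with (367/1917)
flip (367/1917) -> (1917/367): both odd, 367 mod 4 = 3, 1917 mod 4 = 1, so the flip contributes +1; sign now -1
(1917/367): 1917 mod 367 = 82, so (1917/367) = (82/367)
factor out 2^1: 82 = 2^1·41; with 367 mod 8 = 7, (2/367) = +1; sign now -1; continue with (41/367)
flip (41/367) -> (367/41): both odd, 41 mod 4 = 1, 367 mod 4 = 3, so the flip contributes +1; sign now -1
(367/41): 367 mod 41 = 39, so (367/41) = (39/41)
flip (39/41) -> (41/39): both odd, 39 mod 4 = 3, 41 mod 4 = 1, so the flip contributes +1; sign now -1
(41/39): 41 mod 39 = 2, so (41/39) = (2/39)
factor out 2^1: 2 = 2^1·1; with 39 mod 8 = 7, (2/39) = +1; sign now -1; continue with (1/39)
reached (1/39) = 1, so the symbol is -1

-1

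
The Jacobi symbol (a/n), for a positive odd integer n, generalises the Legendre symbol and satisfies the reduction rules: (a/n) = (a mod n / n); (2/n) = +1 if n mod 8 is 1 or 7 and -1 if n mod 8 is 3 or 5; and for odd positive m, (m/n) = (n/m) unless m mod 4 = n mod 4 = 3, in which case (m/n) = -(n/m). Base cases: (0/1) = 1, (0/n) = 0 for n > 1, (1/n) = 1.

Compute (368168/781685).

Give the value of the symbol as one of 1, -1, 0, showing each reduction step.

-1

factor out 2^3: 368168 = 2^3·46021; with 781685 mod 8 = 5, (2/781685) = -1; sign now -1; continue with (46021/781685)
flip (46021/781685) -> (781685/46021): both odd, 46021 mod 4 = 1, 781685 mod 4 = 1, so the flip contributes +1; sign now -1
(781685/46021): 781685 mod 46021 = 45349, so (781685/46021) = (45349/46021)
flip (45349/46021) -> (46021/45349): both odd, 45349 mod 4 = 1, 46021 mod 4 = 1, so the flip contributes +1; sign now -1
(46021/45349): 46021 mod 45349 = 672, so (46021/45349) = (672/45349)
factor out 2^5: 672 = 2^5·21; with 45349 mod 8 = 5, (2/45349) = -1; sign now +1; continue with (21/45349)
flip (21/45349) -> (45349/21): both odd, 21 mod 4 = 1, 45349 mod 4 = 1, so the flip contributes +1; sign now +1
(45349/21): 45349 mod 21 = 10, so (45349/21) = (10/21)
factor out 2^1: 10 = 2^1·5; with 21 mod 8 = 5, (2/21) = -1; sign now -1; continue with (5/21)
flip (5/21) -> (21/5): both odd, 5 mod 4 = 1, 21 mod 4 = 1, so the flip contributes +1; sign now -1
(21/5): 21 mod 5 = 1, so (21/5) = (1/5)
reached (1/5) = 1, so the symbol is -1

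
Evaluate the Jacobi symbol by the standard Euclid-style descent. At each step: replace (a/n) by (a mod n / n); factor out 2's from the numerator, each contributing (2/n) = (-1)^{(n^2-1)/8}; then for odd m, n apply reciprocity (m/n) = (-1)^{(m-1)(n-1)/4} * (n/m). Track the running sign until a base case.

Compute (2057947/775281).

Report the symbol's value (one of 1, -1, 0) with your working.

(2057947/775281) = (507385/775281)   [reduce mod 775281]
reciprocity: (507385/775281) = +1·(775281/507385) since 507385 mod 4 = 1, 775281 mod 4 = 1; sign now +1
(775281/507385) = (267896/507385)   [reduce mod 507385]
267896 = 2^3·33487; (2/507385) = +1 since 507385 mod 8 = 1, so (267896/507385) = (+1)^3·(33487/507385); sign now +1
reciprocity: (33487/507385) = +1·(507385/33487) since 33487 mod 4 = 3, 507385 mod 4 = 1; sign now +1
(507385/33487) = (5080/33487)   [reduce mod 33487]
5080 = 2^3·635; (2/33487) = +1 since 33487 mod 8 = 7, so (5080/33487) = (+1)^3·(635/33487); sign now +1
reciprocity: (635/33487) = -1·(33487/635) since 635 mod 4 = 3, 33487 mod 4 = 3; sign now -1
(33487/635) = (467/635)   [reduce mod 635]
reciprocity: (467/635) = -1·(635/467) since 467 mod 4 = 3, 635 mod 4 = 3; sign now +1
(635/467) = (168/467)   [reduce mod 467]
168 = 2^3·21; (2/467) = -1 since 467 mod 8 = 3, so (168/467) = (-1)^3·(21/467); sign now -1
reciprocity: (21/467) = +1·(467/21) since 21 mod 4 = 1, 467 mod 4 = 3; sign now -1
(467/21) = (5/21)   [reduce mod 21]
reciprocity: (5/21) = +1·(21/5) since 5 mod 4 = 1, 21 mod 4 = 1; sign now -1
(21/5) = (1/5)   [reduce mod 5]
(1/5) = 1; final value = sign = -1

-1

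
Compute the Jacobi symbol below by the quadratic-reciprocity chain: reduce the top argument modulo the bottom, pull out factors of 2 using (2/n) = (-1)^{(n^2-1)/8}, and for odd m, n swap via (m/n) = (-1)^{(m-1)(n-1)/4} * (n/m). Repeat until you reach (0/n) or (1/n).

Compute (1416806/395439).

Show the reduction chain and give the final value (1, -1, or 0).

-1

(1416806/395439): 1416806 mod 395439 = 230489, so (1416806/395439) = (230489/395439)
flip (230489/395439) -> (395439/230489): both odd, 230489 mod 4 = 1, 395439 mod 4 = 3, so the flip contributes +1; sign now +1
(395439/230489): 395439 mod 230489 = 164950, so (395439/230489) = (164950/230489)
factor out 2^1: 164950 = 2^1·82475; with 230489 mod 8 = 1, (2/230489) = +1; sign now +1; continue with (82475/230489)
flip (82475/230489) -> (230489/82475): both odd, 82475 mod 4 = 3, 230489 mod 4 = 1, so the flip contributes +1; sign now +1
(230489/82475): 230489 mod 82475 = 65539, so (230489/82475) = (65539/82475)
flip (65539/82475) -> (82475/65539): both odd, 65539 mod 4 = 3, 82475 mod 4 = 3, so the flip contributes -1; sign now -1
(82475/65539): 82475 mod 65539 = 16936, so (82475/65539) = (16936/65539)
factor out 2^3: 16936 = 2^3·2117; with 65539 mod 8 = 3, (2/65539) = -1; sign now +1; continue with (2117/65539)
flip (2117/65539) -> (65539/2117): both odd, 2117 mod 4 = 1, 65539 mod 4 = 3, so the flip contributes +1; sign now +1
(65539/2117): 65539 mod 2117 = 2029, so (65539/2117) = (2029/2117)
flip (2029/2117) -> (2117/2029): both odd, 2029 mod 4 = 1, 2117 mod 4 = 1, so the flip contributes +1; sign now +1
(2117/2029): 2117 mod 2029 = 88, so (2117/2029) = (88/2029)
factor out 2^3: 88 = 2^3·11; with 2029 mod 8 = 5, (2/2029) = -1; sign now -1; continue with (11/2029)
flip (11/2029) -> (2029/11): both odd, 11 mod 4 = 3, 2029 mod 4 = 1, so the flip contributes +1; sign now -1
(2029/11): 2029 mod 11 = 5, so (2029/11) = (5/11)
flip (5/11) -> (11/5): both odd, 5 mod 4 = 1, 11 mod 4 = 3, so the flip contributes +1; sign now -1
(11/5): 11 mod 5 = 1, so (11/5) = (1/5)
reached (1/5) = 1, so the symbol is -1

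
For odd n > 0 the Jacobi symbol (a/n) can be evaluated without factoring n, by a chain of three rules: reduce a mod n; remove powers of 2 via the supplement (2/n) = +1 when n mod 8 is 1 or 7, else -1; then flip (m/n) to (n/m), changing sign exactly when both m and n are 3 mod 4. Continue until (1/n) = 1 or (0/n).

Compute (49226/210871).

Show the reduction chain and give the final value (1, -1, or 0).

1

49226 = 2^1·24613; (2/210871) = +1 since 210871 mod 8 = 7, so (49226/210871) = (+1)^1·(24613/210871); sign now +1
reciprocity: (24613/210871) = +1·(210871/24613) since 24613 mod 4 = 1, 210871 mod 4 = 3; sign now +1
(210871/24613) = (13967/24613)   [reduce mod 24613]
reciprocity: (13967/24613) = +1·(24613/13967) since 13967 mod 4 = 3, 24613 mod 4 = 1; sign now +1
(24613/13967) = (10646/13967)   [reduce mod 13967]
10646 = 2^1·5323; (2/13967) = +1 since 13967 mod 8 = 7, so (10646/13967) = (+1)^1·(5323/13967); sign now +1
reciprocity: (5323/13967) = -1·(13967/5323) since 5323 mod 4 = 3, 13967 mod 4 = 3; sign now -1
(13967/5323) = (3321/5323)   [reduce mod 5323]
reciprocity: (3321/5323) = +1·(5323/3321) since 3321 mod 4 = 1, 5323 mod 4 = 3; sign now -1
(5323/3321) = (2002/3321)   [reduce mod 3321]
2002 = 2^1·1001; (2/3321) = +1 since 3321 mod 8 = 1, so (2002/3321) = (+1)^1·(1001/3321); sign now -1
reciprocity: (1001/3321) = +1·(3321/1001) since 1001 mod 4 = 1, 3321 mod 4 = 1; sign now -1
(3321/1001) = (318/1001)   [reduce mod 1001]
318 = 2^1·159; (2/1001) = +1 since 1001 mod 8 = 1, so (318/1001) = (+1)^1·(159/1001); sign now -1
reciprocity: (159/1001) = +1·(1001/159) since 159 mod 4 = 3, 1001 mod 4 = 1; sign now -1
(1001/159) = (47/159)   [reduce mod 159]
reciprocity: (47/159) = -1·(159/47) since 47 mod 4 = 3, 159 mod 4 = 3; sign now +1
(159/47) = (18/47)   [reduce mod 47]
18 = 2^1·9; (2/47) = +1 since 47 mod 8 = 7, so (18/47) = (+1)^1·(9/47); sign now +1
reciprocity: (9/47) = +1·(47/9) since 9 mod 4 = 1, 47 mod 4 = 3; sign now +1
(47/9) = (2/9)   [reduce mod 9]
2 = 2^1·1; (2/9) = +1 since 9 mod 8 = 1, so (2/9) = (+1)^1·(1/9); sign now +1
(1/9) = 1; final value = sign = +1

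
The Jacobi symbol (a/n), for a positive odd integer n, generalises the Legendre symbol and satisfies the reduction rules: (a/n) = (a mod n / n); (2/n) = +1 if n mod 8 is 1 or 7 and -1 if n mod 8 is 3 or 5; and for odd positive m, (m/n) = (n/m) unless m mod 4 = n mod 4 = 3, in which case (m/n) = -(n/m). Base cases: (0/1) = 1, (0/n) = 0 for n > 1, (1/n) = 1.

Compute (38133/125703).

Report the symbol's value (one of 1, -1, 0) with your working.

reciprocity: (38133/125703) = +1·(125703/38133) since 38133 mod 4 = 1, 125703 mod 4 = 3; sign now +1
(125703/38133) = (11304/38133)   [reduce mod 38133]
11304 = 2^3·1413; (2/38133) = -1 since 38133 mod 8 = 5, so (11304/38133) = (-1)^3·(1413/38133); sign now -1
reciprocity: (1413/38133) = +1·(38133/1413) since 1413 mod 4 = 1, 38133 mod 4 = 1; sign now -1
(38133/1413) = (1395/1413)   [reduce mod 1413]
reciprocity: (1395/1413) = +1·(1413/1395) since 1395 mod 4 = 3, 1413 mod 4 = 1; sign now -1
(1413/1395) = (18/1395)   [reduce mod 1395]
18 = 2^1·9; (2/1395) = -1 since 1395 mod 8 = 3, so (18/1395) = (-1)^1·(9/1395); sign now +1
reciprocity: (9/1395) = +1·(1395/9) since 9 mod 4 = 1, 1395 mod 4 = 3; sign now +1
(1395/9) = (0/9)   [reduce mod 9]
(0/9) = 0   [gcd(a, n) > 1]; final value = 0

0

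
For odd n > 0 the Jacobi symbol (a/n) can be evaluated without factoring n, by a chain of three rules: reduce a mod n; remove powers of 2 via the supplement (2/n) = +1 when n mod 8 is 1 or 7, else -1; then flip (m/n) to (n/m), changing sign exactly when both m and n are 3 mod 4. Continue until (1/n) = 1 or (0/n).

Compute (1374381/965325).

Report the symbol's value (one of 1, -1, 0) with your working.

(1374381/965325): 1374381 mod 965325 = 409056, so (1374381/965325) = (409056/965325)
factor out 2^5: 409056 = 2^5·12783; with 965325 mod 8 = 5, (2/965325) = -1; sign now -1; continue with (12783/965325)
flip (12783/965325) -> (965325/12783): both odd, 12783 mod 4 = 3, 965325 mod 4 = 1, so the flip contributes +1; sign now -1
(965325/12783): 965325 mod 12783 = 6600, so (965325/12783) = (6600/12783)
factor out 2^3: 6600 = 2^3·825; with 12783 mod 8 = 7, (2/12783) = +1; sign now -1; continue with (825/12783)
flip (825/12783) -> (12783/825): both odd, 825 mod 4 = 1, 12783 mod 4 = 3, so the flip contributes +1; sign now -1
(12783/825): 12783 mod 825 = 408, so (12783/825) = (408/825)
factor out 2^3: 408 = 2^3·51; with 825 mod 8 = 1, (2/825) = +1; sign now -1; continue with (51/825)
flip (51/825) -> (825/51): both odd, 51 mod 4 = 3, 825 mod 4 = 1, so the flip contributes +1; sign now -1
(825/51): 825 mod 51 = 9, so (825/51) = (9/51)
flip (9/51) -> (51/9): both odd, 9 mod 4 = 1, 51 mod 4 = 3, so the flip contributes +1; sign now -1
(51/9): 51 mod 9 = 6, so (51/9) = (6/9)
factor out 2^1: 6 = 2^1·3; with 9 mod 8 = 1, (2/9) = +1; sign now -1; continue with (3/9)
flip (3/9) -> (9/3): both odd, 3 mod 4 = 3, 9 mod 4 = 1, so the flip contributes +1; sign now -1
(9/3): 9 mod 3 = 0, so (9/3) = (0/3)
reached (0/3); gcd(a, n) > 1, so (0/3) = 0 and the symbol is 0

0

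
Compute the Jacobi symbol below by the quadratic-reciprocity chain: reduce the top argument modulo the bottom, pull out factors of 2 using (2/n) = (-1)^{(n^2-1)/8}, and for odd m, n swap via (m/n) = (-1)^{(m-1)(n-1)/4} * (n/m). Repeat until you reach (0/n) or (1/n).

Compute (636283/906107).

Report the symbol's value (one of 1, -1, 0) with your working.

1

flip (636283/906107) -> (906107/636283): both odd, 636283 mod 4 = 3, 906107 mod 4 = 3, so the flip contributes -1; sign now -1
(906107/636283): 906107 mod 636283 = 269824, so (906107/636283) = (269824/636283)
factor out 2^9: 269824 = 2^9·527; with 636283 mod 8 = 3, (2/636283) = -1; sign now +1; continue with (527/636283)
flip (527/636283) -> (636283/527): both odd, 527 mod 4 = 3, 636283 mod 4 = 3, so the flip contributes -1; sign now -1
(636283/527): 636283 mod 527 = 194, so (636283/527) = (194/527)
factor out 2^1: 194 = 2^1·97; with 527 mod 8 = 7, (2/527) = +1; sign now -1; continue with (97/527)
flip (97/527) -> (527/97): both odd, 97 mod 4 = 1, 527 mod 4 = 3, so the flip contributes +1; sign now -1
(527/97): 527 mod 97 = 42, so (527/97) = (42/97)
factor out 2^1: 42 = 2^1·21; with 97 mod 8 = 1, (2/97) = +1; sign now -1; continue with (21/97)
flip (21/97) -> (97/21): both odd, 21 mod 4 = 1, 97 mod 4 = 1, so the flip contributes +1; sign now -1
(97/21): 97 mod 21 = 13, so (97/21) = (13/21)
flip (13/21) -> (21/13): both odd, 13 mod 4 = 1, 21 mod 4 = 1, so the flip contributes +1; sign now -1
(21/13): 21 mod 13 = 8, so (21/13) = (8/13)
factor out 2^3: 8 = 2^3·1; with 13 mod 8 = 5, (2/13) = -1; sign now +1; continue with (1/13)
reached (1/13) = 1, so the symbol is +1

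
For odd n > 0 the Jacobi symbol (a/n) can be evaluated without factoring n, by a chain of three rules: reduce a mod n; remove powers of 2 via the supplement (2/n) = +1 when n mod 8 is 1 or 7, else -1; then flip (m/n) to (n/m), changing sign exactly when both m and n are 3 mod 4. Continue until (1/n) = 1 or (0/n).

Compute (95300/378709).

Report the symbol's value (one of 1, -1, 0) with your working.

-1

95300 = 2^2·23825; (2/378709) = -1 since 378709 mod 8 = 5, so (95300/378709) = (-1)^2·(23825/378709); sign now +1
reciprocity: (23825/378709) = +1·(378709/23825) since 23825 mod 4 = 1, 378709 mod 4 = 1; sign now +1
(378709/23825) = (21334/23825)   [reduce mod 23825]
21334 = 2^1·10667; (2/23825) = +1 since 23825 mod 8 = 1, so (21334/23825) = (+1)^1·(10667/23825); sign now +1
reciprocity: (10667/23825) = +1·(23825/10667) since 10667 mod 4 = 3, 23825 mod 4 = 1; sign now +1
(23825/10667) = (2491/10667)   [reduce mod 10667]
reciprocity: (2491/10667) = -1·(10667/2491) since 2491 mod 4 = 3, 10667 mod 4 = 3; sign now -1
(10667/2491) = (703/2491)   [reduce mod 2491]
reciprocity: (703/2491) = -1·(2491/703) since 703 mod 4 = 3, 2491 mod 4 = 3; sign now +1
(2491/703) = (382/703)   [reduce mod 703]
382 = 2^1·191; (2/703) = +1 since 703 mod 8 = 7, so (382/703) = (+1)^1·(191/703); sign now +1
reciprocity: (191/703) = -1·(703/191) since 191 mod 4 = 3, 703 mod 4 = 3; sign now -1
(703/191) = (130/191)   [reduce mod 191]
130 = 2^1·65; (2/191) = +1 since 191 mod 8 = 7, so (130/191) = (+1)^1·(65/191); sign now -1
reciprocity: (65/191) = +1·(191/65) since 65 mod 4 = 1, 191 mod 4 = 3; sign now -1
(191/65) = (61/65)   [reduce mod 65]
reciprocity: (61/65) = +1·(65/61) since 61 mod 4 = 1, 65 mod 4 = 1; sign now -1
(65/61) = (4/61)   [reduce mod 61]
4 = 2^2·1; (2/61) = -1 since 61 mod 8 = 5, so (4/61) = (-1)^2·(1/61); sign now -1
(1/61) = 1; final value = sign = -1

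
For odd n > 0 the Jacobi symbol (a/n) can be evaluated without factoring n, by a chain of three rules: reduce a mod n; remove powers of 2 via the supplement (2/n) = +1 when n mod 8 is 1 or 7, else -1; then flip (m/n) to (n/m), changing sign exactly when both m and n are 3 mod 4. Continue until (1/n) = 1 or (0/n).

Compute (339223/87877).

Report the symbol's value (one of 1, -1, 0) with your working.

1

(339223/87877): 339223 mod 87877 = 75592, so (339223/87877) = (75592/87877)
factor out 2^3: 75592 = 2^3·9449; with 87877 mod 8 = 5, (2/87877) = -1; sign now -1; continue with (9449/87877)
flip (9449/87877) -> (87877/9449): both odd, 9449 mod 4 = 1, 87877 mod 4 = 1, so the flip contributes +1; sign now -1
(87877/9449): 87877 mod 9449 = 2836, so (87877/9449) = (2836/9449)
factor out 2^2: 2836 = 2^2·709; with 9449 mod 8 = 1, (2/9449) = +1; sign now -1; continue with (709/9449)
flip (709/9449) -> (9449/709): both odd, 709 mod 4 = 1, 9449 mod 4 = 1, so the flip contributes +1; sign now -1
(9449/709): 9449 mod 709 = 232, so (9449/709) = (232/709)
factor out 2^3: 232 = 2^3·29; with 709 mod 8 = 5, (2/709) = -1; sign now +1; continue with (29/709)
flip (29/709) -> (709/29): both odd, 29 mod 4 = 1, 709 mod 4 = 1, so the flip contributes +1; sign now +1
(709/29): 709 mod 29 = 13, so (709/29) = (13/29)
flip (13/29) -> (29/13): both odd, 13 mod 4 = 1, 29 mod 4 = 1, so the flip contributes +1; sign now +1
(29/13): 29 mod 13 = 3, so (29/13) = (3/13)
flip (3/13) -> (13/3): both odd, 3 mod 4 = 3, 13 mod 4 = 1, so the flip contributes +1; sign now +1
(13/3): 13 mod 3 = 1, so (13/3) = (1/3)
reached (1/3) = 1, so the symbol is +1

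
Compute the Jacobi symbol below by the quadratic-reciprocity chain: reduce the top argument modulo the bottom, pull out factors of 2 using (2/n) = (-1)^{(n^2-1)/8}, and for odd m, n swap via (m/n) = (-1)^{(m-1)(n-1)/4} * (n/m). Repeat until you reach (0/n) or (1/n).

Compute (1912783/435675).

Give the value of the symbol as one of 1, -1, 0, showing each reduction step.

(1912783/435675) = (170083/435675)   [reduce mod 435675]
reciprocity: (170083/435675) = -1·(435675/170083) since 170083 mod 4 = 3, 435675 mod 4 = 3; sign now -1
(435675/170083) = (95509/170083)   [reduce mod 170083]
reciprocity: (95509/170083) = +1·(170083/95509) since 95509 mod 4 = 1, 170083 mod 4 = 3; sign now -1
(170083/95509) = (74574/95509)   [reduce mod 95509]
74574 = 2^1·37287; (2/95509) = -1 since 95509 mod 8 = 5, so (74574/95509) = (-1)^1·(37287/95509); sign now +1
reciprocity: (37287/95509) = +1·(95509/37287) since 37287 mod 4 = 3, 95509 mod 4 = 1; sign now +1
(95509/37287) = (20935/37287)   [reduce mod 37287]
reciprocity: (20935/37287) = -1·(37287/20935) since 20935 mod 4 = 3, 37287 mod 4 = 3; sign now -1
(37287/20935) = (16352/20935)   [reduce mod 20935]
16352 = 2^5·511; (2/20935) = +1 since 20935 mod 8 = 7, so (16352/20935) = (+1)^5·(511/20935); sign now -1
reciprocity: (511/20935) = -1·(20935/511) since 511 mod 4 = 3, 20935 mod 4 = 3; sign now +1
(20935/511) = (495/511)   [reduce mod 511]
reciprocity: (495/511) = -1·(511/495) since 495 mod 4 = 3, 511 mod 4 = 3; sign now -1
(511/495) = (16/495)   [reduce mod 495]
16 = 2^4·1; (2/495) = +1 since 495 mod 8 = 7, so (16/495) = (+1)^4·(1/495); sign now -1
(1/495) = 1; final value = sign = -1

-1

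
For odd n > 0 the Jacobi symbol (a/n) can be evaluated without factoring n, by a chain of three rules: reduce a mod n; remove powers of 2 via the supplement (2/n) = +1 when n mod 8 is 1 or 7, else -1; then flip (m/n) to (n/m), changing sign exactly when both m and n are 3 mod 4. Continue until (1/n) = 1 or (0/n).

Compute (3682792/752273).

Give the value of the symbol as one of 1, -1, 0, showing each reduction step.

-1

(3682792/752273): 3682792 mod 752273 = 673700, so (3682792/752273) = (673700/752273)
factor out 2^2: 673700 = 2^2·168425; with 752273 mod 8 = 1, (2/752273) = +1; sign now +1; continue with (168425/752273)
flip (168425/752273) -> (752273/168425): both odd, 168425 mod 4 = 1, 752273 mod 4 = 1, so the flip contributes +1; sign now +1
(752273/168425): 752273 mod 168425 = 78573, so (752273/168425) = (78573/168425)
flip (78573/168425) -> (168425/78573): both odd, 78573 mod 4 = 1, 168425 mod 4 = 1, so the flip contributes +1; sign now +1
(168425/78573): 168425 mod 78573 = 11279, so (168425/78573) = (11279/78573)
flip (11279/78573) -> (78573/11279): both odd, 11279 mod 4 = 3, 78573 mod 4 = 1, so the flip contributes +1; sign now +1
(78573/11279): 78573 mod 11279 = 10899, so (78573/11279) = (10899/11279)
flip (10899/11279) -> (11279/10899): both odd, 10899 mod 4 = 3, 11279 mod 4 = 3, so the flip contributes -1; sign now -1
(11279/10899): 11279 mod 10899 = 380, so (11279/10899) = (380/10899)
factor out 2^2: 380 = 2^2·95; with 10899 mod 8 = 3, (2/10899) = -1; sign now -1; continue with (95/10899)
flip (95/10899) -> (10899/95): both odd, 95 mod 4 = 3, 10899 mod 4 = 3, so the flip contributes -1; sign now +1
(10899/95): 10899 mod 95 = 69, so (10899/95) = (69/95)
flip (69/95) -> (95/69): both odd, 69 mod 4 = 1, 95 mod 4 = 3, so the flip contributes +1; sign now +1
(95/69): 95 mod 69 = 26, so (95/69) = (26/69)
factor out 2^1: 26 = 2^1·13; with 69 mod 8 = 5, (2/69) = -1; sign now -1; continue with (13/69)
flip (13/69) -> (69/13): both odd, 13 mod 4 = 1, 69 mod 4 = 1, so the flip contributes +1; sign now -1
(69/13): 69 mod 13 = 4, so (69/13) = (4/13)
factor out 2^2: 4 = 2^2·1; with 13 mod 8 = 5, (2/13) = -1; sign now -1; continue with (1/13)
reached (1/13) = 1, so the symbol is -1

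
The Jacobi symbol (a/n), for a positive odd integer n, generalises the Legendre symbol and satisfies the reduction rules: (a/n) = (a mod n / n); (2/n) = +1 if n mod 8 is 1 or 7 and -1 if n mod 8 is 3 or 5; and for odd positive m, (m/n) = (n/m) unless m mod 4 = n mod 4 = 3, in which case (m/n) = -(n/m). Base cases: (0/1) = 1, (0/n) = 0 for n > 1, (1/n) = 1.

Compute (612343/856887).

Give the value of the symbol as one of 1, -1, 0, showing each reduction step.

1

flip (612343/856887) -> (856887/612343): both odd, 612343 mod 4 = 3, 856887 mod 4 = 3, so the flip contributes -1; sign now -1
(856887/612343): 856887 mod 612343 = 244544, so (856887/612343) = (244544/612343)
factor out 2^6: 244544 = 2^6·3821; with 612343 mod 8 = 7, (2/612343) = +1; sign now -1; continue with (3821/612343)
flip (3821/612343) -> (612343/3821): both odd, 3821 mod 4 = 1, 612343 mod 4 = 3, so the flip contributes +1; sign now -1
(612343/3821): 612343 mod 3821 = 983, so (612343/3821) = (983/3821)
flip (983/3821) -> (3821/983): both odd, 983 mod 4 = 3, 3821 mod 4 = 1, so the flip contributes +1; sign now -1
(3821/983): 3821 mod 983 = 872, so (3821/983) = (872/983)
factor out 2^3: 872 = 2^3·109; with 983 mod 8 = 7, (2/983) = +1; sign now -1; continue with (109/983)
flip (109/983) -> (983/109): both odd, 109 mod 4 = 1, 983 mod 4 = 3, so the flip contributes +1; sign now -1
(983/109): 983 mod 109 = 2, so (983/109) = (2/109)
factor out 2^1: 2 = 2^1·1; with 109 mod 8 = 5, (2/109) = -1; sign now +1; continue with (1/109)
reached (1/109) = 1, so the symbol is +1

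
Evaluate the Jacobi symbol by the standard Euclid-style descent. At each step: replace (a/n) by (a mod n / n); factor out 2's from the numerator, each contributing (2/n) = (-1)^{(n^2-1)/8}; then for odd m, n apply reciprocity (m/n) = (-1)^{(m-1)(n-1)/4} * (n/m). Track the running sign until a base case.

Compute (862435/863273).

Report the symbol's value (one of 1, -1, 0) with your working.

-1

flip (862435/863273) -> (863273/862435): both odd, 862435 mod 4 = 3, 863273 mod 4 = 1, so the flip contributes +1; sign now +1
(863273/862435): 863273 mod 862435 = 838, so (863273/862435) = (838/862435)
factor out 2^1: 838 = 2^1·419; with 862435 mod 8 = 3, (2/862435) = -1; sign now -1; continue with (419/862435)
flip (419/862435) -> (862435/419): both odd, 419 mod 4 = 3, 862435 mod 4 = 3, so the flip contributes -1; sign now +1
(862435/419): 862435 mod 419 = 133, so (862435/419) = (133/419)
flip (133/419) -> (419/133): both odd, 133 mod 4 = 1, 419 mod 4 = 3, so the flip contributes +1; sign now +1
(419/133): 419 mod 133 = 20, so (419/133) = (20/133)
factor out 2^2: 20 = 2^2·5; with 133 mod 8 = 5, (2/133) = -1; sign now +1; continue with (5/133)
flip (5/133) -> (133/5): both odd, 5 mod 4 = 1, 133 mod 4 = 1, so the flip contributes +1; sign now +1
(133/5): 133 mod 5 = 3, so (133/5) = (3/5)
flip (3/5) -> (5/3): both odd, 3 mod 4 = 3, 5 mod 4 = 1, so the flip contributes +1; sign now +1
(5/3): 5 mod 3 = 2, so (5/3) = (2/3)
factor out 2^1: 2 = 2^1·1; with 3 mod 8 = 3, (2/3) = -1; sign now -1; continue with (1/3)
reached (1/3) = 1, so the symbol is -1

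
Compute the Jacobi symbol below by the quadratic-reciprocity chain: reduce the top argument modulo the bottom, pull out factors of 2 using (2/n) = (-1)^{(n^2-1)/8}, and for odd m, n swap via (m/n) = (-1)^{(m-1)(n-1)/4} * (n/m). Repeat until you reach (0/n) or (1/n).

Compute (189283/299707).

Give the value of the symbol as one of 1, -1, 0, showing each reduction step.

flip (189283/299707) -> (299707/189283): both odd, 189283 mod 4 = 3, 299707 mod 4 = 3, so the flip contributes -1; sign now -1
(299707/189283): 299707 mod 189283 = 110424, so (299707/189283) = (110424/189283)
factor out 2^3: 110424 = 2^3·13803; with 189283 mod 8 = 3, (2/189283) = -1; sign now +1; continue with (13803/189283)
flip (13803/189283) -> (189283/13803): both odd, 13803 mod 4 = 3, 189283 mod 4 = 3, so the flip contributes -1; sign now -1
(189283/13803): 189283 mod 13803 = 9844, so (189283/13803) = (9844/13803)
factor out 2^2: 9844 = 2^2·2461; with 13803 mod 8 = 3, (2/13803) = -1; sign now -1; continue with (2461/13803)
flip (2461/13803) -> (13803/2461): both odd, 2461 mod 4 = 1, 13803 mod 4 = 3, so the flip contributes +1; sign now -1
(13803/2461): 13803 mod 2461 = 1498, so (13803/2461) = (1498/2461)
factor out 2^1: 1498 = 2^1·749; with 2461 mod 8 = 5, (2/2461) = -1; sign now +1; continue with (749/2461)
flip (749/2461) -> (2461/749): both odd, 749 mod 4 = 1, 2461 mod 4 = 1, so the flip contributes +1; sign now +1
(2461/749): 2461 mod 749 = 214, so (2461/749) = (214/749)
factor out 2^1: 214 = 2^1·107; with 749 mod 8 = 5, (2/749) = -1; sign now -1; continue with (107/749)
flip (107/749) -> (749/107): both odd, 107 mod 4 = 3, 749 mod 4 = 1, so the flip contributes +1; sign now -1
(749/107): 749 mod 107 = 0, so (749/107) = (0/107)
reached (0/107); gcd(a, n) > 1, so (0/107) = 0 and the symbol is 0

0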